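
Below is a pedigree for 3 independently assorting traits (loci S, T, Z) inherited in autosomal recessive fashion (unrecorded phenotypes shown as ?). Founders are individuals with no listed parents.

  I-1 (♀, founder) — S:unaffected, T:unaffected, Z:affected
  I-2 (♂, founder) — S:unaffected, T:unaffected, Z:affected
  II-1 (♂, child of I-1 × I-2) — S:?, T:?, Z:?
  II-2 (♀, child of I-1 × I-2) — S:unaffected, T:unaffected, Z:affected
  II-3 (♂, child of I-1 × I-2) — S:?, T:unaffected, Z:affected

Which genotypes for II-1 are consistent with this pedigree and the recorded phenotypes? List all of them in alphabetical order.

II-1 ∈ {SS TT zz, SS Tt zz, SS tt zz, Ss TT zz, Ss Tt zz, Ss tt zz, ss TT zz, ss Tt zz, ss tt zz}

S/I-1 un ·: SS|Ss
S/I-2 un ·: SS|Ss
S/II-1 ? I-1×I-2: SS|Ss|ss
S/II-2 un I-1×I-2: SS|Ss
S/II-3 ? I-1×I-2: SS|Ss|ss
⇒ S over [I-1,I-2,II-1,II-2,II-3]: 35 consistent
T/I-1 un ·: TT|Tt
T/I-2 un ·: TT|Tt
T/II-1 ? I-1×I-2: TT|Tt|tt
T/II-2 un I-1×I-2: TT|Tt
T/II-3 un I-1×I-2: TT|Tt
⇒ T over [I-1,I-2,II-1,II-2,II-3]: 29 consistent
Z/I-1 aff ·: zz
Z/I-2 aff ·: zz
Z/II-1 ? I-1×I-2: zz
Z/II-2 aff I-1×I-2: zz
Z/II-3 aff I-1×I-2: zz
⇒ Z over [I-1,I-2,II-1,II-2,II-3]: 1 consistent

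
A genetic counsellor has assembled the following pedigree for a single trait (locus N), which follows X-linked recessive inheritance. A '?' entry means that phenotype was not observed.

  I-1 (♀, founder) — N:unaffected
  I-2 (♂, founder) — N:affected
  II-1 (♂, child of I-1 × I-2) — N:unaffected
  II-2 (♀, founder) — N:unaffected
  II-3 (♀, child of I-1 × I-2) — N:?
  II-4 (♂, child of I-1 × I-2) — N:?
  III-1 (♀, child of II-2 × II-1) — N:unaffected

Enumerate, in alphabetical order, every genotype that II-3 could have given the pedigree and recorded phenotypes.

N/I-1 un ·: X^NX^N|X^NX^n
N/I-2 aff ·: X^nY
N/II-1 un I-1×I-2: X^NY
N/II-2 un ·: X^NX^N|X^NX^n
N/II-3 ? I-1×I-2: X^NX^n|X^nX^n
N/II-4 ? I-1×I-2: X^NY|X^nY
N/III-1 un II-2×II-1: X^NX^N|X^NX^n
⇒ N over [I-1,I-2,II-1,II-2,II-3,II-4,III-1]: 15 consistent

II-3 ∈ {X^NX^n, X^nX^n}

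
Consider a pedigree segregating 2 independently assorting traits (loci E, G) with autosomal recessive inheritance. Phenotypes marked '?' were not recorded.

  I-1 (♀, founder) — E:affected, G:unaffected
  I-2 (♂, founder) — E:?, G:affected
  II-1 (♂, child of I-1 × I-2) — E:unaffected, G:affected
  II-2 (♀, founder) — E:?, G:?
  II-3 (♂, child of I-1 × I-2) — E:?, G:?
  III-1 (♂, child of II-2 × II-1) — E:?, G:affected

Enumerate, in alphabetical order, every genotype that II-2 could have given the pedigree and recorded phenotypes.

E/I-1 aff ·: ee
E/I-2 ? ·: EE|Ee
E/II-1 un I-1×I-2: Ee
E/II-2 ? ·: EE|Ee|ee
E/II-3 ? I-1×I-2: Ee|ee
E/III-1 ? II-2×II-1: EE|Ee|ee
⇒ E over [I-1,I-2,II-1,II-2,II-3,III-1]: 21 consistent
G/I-1 un ·: Gg
G/I-2 aff ·: gg
G/II-1 aff I-1×I-2: gg
G/II-2 ? ·: Gg|gg
G/II-3 ? I-1×I-2: Gg|gg
G/III-1 aff II-2×II-1: gg
⇒ G over [I-1,I-2,II-1,II-2,II-3,III-1]: 4 consistent

II-2 ∈ {EE Gg, EE gg, Ee Gg, Ee gg, ee Gg, ee gg}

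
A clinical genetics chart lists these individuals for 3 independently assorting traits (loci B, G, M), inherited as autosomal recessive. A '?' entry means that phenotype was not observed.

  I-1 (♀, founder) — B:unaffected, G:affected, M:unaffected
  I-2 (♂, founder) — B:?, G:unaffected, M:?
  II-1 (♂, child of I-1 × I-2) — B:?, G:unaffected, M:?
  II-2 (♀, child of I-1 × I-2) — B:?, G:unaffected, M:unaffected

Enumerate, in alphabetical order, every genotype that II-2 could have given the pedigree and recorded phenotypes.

B/I-1 un ·: BB|Bb
B/I-2 ? ·: BB|Bb|bb
B/II-1 ? I-1×I-2: BB|Bb|bb
B/II-2 ? I-1×I-2: BB|Bb|bb
⇒ B over [I-1,I-2,II-1,II-2]: 23 consistent
G/I-1 aff ·: gg
G/I-2 un ·: GG|Gg
G/II-1 un I-1×I-2: Gg
G/II-2 un I-1×I-2: Gg
⇒ G over [I-1,I-2,II-1,II-2]: 2 consistent
M/I-1 un ·: MM|Mm
M/I-2 ? ·: MM|Mm|mm
M/II-1 ? I-1×I-2: MM|Mm|mm
M/II-2 un I-1×I-2: MM|Mm
⇒ M over [I-1,I-2,II-1,II-2]: 18 consistent

II-2 ∈ {BB Gg MM, BB Gg Mm, Bb Gg MM, Bb Gg Mm, bb Gg MM, bb Gg Mm}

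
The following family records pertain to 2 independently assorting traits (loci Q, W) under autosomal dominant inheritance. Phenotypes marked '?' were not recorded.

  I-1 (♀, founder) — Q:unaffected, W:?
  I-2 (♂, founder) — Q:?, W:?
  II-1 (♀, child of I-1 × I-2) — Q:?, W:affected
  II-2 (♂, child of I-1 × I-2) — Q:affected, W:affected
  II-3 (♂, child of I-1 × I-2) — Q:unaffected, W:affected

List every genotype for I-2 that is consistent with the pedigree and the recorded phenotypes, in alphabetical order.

I-2 ∈ {Qq WW, Qq Ww, Qq ww}

Q/I-1 un ·: qq
Q/I-2 ? ·: Qq
Q/II-1 ? I-1×I-2: qq|Qq
Q/II-2 aff I-1×I-2: Qq
Q/II-3 un I-1×I-2: qq
⇒ Q over [I-1,I-2,II-1,II-2,II-3]: 2 consistent
W/I-1 ? ·: ww|Ww|WW
W/I-2 ? ·: ww|Ww|WW
W/II-1 aff I-1×I-2: Ww|WW
W/II-2 aff I-1×I-2: Ww|WW
W/II-3 aff I-1×I-2: Ww|WW
⇒ W over [I-1,I-2,II-1,II-2,II-3]: 29 consistent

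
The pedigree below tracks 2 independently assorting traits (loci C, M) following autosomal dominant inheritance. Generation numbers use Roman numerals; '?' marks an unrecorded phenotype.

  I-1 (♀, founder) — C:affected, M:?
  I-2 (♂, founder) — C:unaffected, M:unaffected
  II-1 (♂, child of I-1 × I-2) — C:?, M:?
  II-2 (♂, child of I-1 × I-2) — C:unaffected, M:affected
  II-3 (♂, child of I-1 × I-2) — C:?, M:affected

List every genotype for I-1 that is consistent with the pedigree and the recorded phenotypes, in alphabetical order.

I-1 ∈ {Cc MM, Cc Mm}

C/I-1 aff ·: Cc
C/I-2 un ·: cc
C/II-1 ? I-1×I-2: cc|Cc
C/II-2 un I-1×I-2: cc
C/II-3 ? I-1×I-2: cc|Cc
⇒ C over [I-1,I-2,II-1,II-2,II-3]: 4 consistent
M/I-1 ? ·: Mm|MM
M/I-2 un ·: mm
M/II-1 ? I-1×I-2: mm|Mm
M/II-2 aff I-1×I-2: Mm
M/II-3 aff I-1×I-2: Mm
⇒ M over [I-1,I-2,II-1,II-2,II-3]: 3 consistent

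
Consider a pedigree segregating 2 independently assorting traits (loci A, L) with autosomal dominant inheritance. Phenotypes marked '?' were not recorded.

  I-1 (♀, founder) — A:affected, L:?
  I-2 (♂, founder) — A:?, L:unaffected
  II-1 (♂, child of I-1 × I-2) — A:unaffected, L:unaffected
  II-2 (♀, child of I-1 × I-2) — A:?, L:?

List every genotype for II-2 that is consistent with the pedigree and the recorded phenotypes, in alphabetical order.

A/I-1 aff ·: Aa
A/I-2 ? ·: aa|Aa
A/II-1 un I-1×I-2: aa
A/II-2 ? I-1×I-2: aa|Aa|AA
⇒ A over [I-1,I-2,II-1,II-2]: 5 consistent
L/I-1 ? ·: ll|Ll
L/I-2 un ·: ll
L/II-1 un I-1×I-2: ll
L/II-2 ? I-1×I-2: ll|Ll
⇒ L over [I-1,I-2,II-1,II-2]: 3 consistent

II-2 ∈ {AA Ll, AA ll, Aa Ll, Aa ll, aa Ll, aa ll}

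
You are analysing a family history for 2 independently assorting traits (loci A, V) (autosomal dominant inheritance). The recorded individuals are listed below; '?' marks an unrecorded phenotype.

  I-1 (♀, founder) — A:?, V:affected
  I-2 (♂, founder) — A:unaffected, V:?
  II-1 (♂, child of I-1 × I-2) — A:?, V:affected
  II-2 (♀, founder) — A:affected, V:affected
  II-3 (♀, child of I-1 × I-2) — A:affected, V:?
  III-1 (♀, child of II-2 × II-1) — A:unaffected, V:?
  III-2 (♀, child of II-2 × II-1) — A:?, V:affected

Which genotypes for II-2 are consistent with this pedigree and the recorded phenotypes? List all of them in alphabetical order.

A/I-1 ? ·: Aa|AA
A/I-2 un ·: aa
A/II-1 ? I-1×I-2: aa|Aa
A/II-2 aff ·: Aa
A/II-3 aff I-1×I-2: Aa
A/III-1 un II-2×II-1: aa
A/III-2 ? II-2×II-1: aa|Aa|AA
⇒ A over [I-1,I-2,II-1,II-2,II-3,III-1,III-2]: 8 consistent
V/I-1 aff ·: Vv|VV
V/I-2 ? ·: vv|Vv|VV
V/II-1 aff I-1×I-2: Vv|VV
V/II-2 aff ·: Vv|VV
V/II-3 ? I-1×I-2: vv|Vv|VV
V/III-1 ? II-2×II-1: vv|Vv|VV
V/III-2 aff II-2×II-1: Vv|VV
⇒ V over [I-1,I-2,II-1,II-2,II-3,III-1,III-2]: 140 consistent

II-2 ∈ {Aa VV, Aa Vv}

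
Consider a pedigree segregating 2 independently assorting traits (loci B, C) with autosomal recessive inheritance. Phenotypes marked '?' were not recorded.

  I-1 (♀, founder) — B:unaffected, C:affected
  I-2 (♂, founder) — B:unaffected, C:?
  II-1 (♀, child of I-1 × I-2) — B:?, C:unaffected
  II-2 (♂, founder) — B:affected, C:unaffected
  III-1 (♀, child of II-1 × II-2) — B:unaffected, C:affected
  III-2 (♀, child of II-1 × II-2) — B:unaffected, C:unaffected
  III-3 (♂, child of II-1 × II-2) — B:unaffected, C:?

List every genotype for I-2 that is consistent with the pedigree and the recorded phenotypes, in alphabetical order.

I-2 ∈ {BB CC, BB Cc, Bb CC, Bb Cc}

B/I-1 un ·: BB|Bb
B/I-2 un ·: BB|Bb
B/II-1 ? I-1×I-2: BB|Bb
B/II-2 aff ·: bb
B/III-1 un II-1×II-2: Bb
B/III-2 un II-1×II-2: Bb
B/III-3 un II-1×II-2: Bb
⇒ B over [I-1,I-2,II-1,II-2,III-1,III-2,III-3]: 7 consistent
C/I-1 aff ·: cc
C/I-2 ? ·: CC|Cc
C/II-1 un I-1×I-2: Cc
C/II-2 un ·: Cc
C/III-1 aff II-1×II-2: cc
C/III-2 un II-1×II-2: CC|Cc
C/III-3 ? II-1×II-2: CC|Cc|cc
⇒ C over [I-1,I-2,II-1,II-2,III-1,III-2,III-3]: 12 consistent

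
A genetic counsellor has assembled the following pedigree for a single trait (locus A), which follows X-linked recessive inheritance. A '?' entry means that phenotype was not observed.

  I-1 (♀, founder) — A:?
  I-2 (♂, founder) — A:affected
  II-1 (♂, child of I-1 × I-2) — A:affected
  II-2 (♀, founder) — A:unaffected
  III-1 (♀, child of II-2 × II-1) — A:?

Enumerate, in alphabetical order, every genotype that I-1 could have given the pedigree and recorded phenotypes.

A/I-1 ? ·: X^AX^a|X^aX^a
A/I-2 aff ·: X^aY
A/II-1 aff I-1×I-2: X^aY
A/II-2 un ·: X^AX^A|X^AX^a
A/III-1 ? II-2×II-1: X^AX^a|X^aX^a
⇒ A over [I-1,I-2,II-1,II-2,III-1]: 6 consistent

I-1 ∈ {X^AX^a, X^aX^a}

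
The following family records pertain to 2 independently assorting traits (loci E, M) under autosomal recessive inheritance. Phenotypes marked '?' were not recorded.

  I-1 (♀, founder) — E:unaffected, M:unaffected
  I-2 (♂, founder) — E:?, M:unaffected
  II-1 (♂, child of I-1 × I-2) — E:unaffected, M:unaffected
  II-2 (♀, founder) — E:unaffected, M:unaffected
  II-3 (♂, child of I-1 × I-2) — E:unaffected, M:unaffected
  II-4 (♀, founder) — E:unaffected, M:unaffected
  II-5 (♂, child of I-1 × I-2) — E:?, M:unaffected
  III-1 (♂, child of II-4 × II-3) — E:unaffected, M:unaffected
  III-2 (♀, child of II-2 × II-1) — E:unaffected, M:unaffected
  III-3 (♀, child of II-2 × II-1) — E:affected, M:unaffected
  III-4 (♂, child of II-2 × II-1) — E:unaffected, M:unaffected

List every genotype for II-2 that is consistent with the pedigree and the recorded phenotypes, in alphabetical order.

E/I-1 un ·: EE|Ee
E/I-2 ? ·: EE|Ee|ee
E/II-1 un I-1×I-2: Ee
E/II-2 un ·: Ee
E/II-3 un I-1×I-2: EE|Ee
E/II-4 un ·: EE|Ee
E/II-5 ? I-1×I-2: EE|Ee|ee
E/III-1 un II-4×II-3: EE|Ee
E/III-2 un II-2×II-1: EE|Ee
E/III-3 aff II-2×II-1: ee
E/III-4 un II-2×II-1: EE|Ee
⇒ E over [I-1,I-2,II-1,II-2,II-3,II-4,II-5,III-1,III-2,III-3,III-4]: 244 consistent
M/I-1 un ·: MM|Mm
M/I-2 un ·: MM|Mm
M/II-1 un I-1×I-2: MM|Mm
M/II-2 un ·: MM|Mm
M/II-3 un I-1×I-2: MM|Mm
M/II-4 un ·: MM|Mm
M/II-5 un I-1×I-2: MM|Mm
M/III-1 un II-4×II-3: MM|Mm
M/III-2 un II-2×II-1: MM|Mm
M/III-3 un II-2×II-1: MM|Mm
M/III-4 un II-2×II-1: MM|Mm
⇒ M over [I-1,I-2,II-1,II-2,II-3,II-4,II-5,III-1,III-2,III-3,III-4]: 1077 consistent

II-2 ∈ {Ee MM, Ee Mm}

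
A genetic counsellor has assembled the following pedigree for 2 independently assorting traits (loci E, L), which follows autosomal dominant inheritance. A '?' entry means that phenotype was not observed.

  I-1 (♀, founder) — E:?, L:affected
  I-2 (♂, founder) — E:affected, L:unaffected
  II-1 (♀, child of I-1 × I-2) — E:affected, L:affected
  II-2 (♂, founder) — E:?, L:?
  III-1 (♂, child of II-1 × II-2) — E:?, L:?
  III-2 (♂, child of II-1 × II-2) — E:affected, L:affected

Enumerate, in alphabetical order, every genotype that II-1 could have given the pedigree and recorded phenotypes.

E/I-1 ? ·: ee|Ee|EE
E/I-2 aff ·: Ee|EE
E/II-1 aff I-1×I-2: Ee|EE
E/II-2 ? ·: ee|Ee|EE
E/III-1 ? II-1×II-2: ee|Ee|EE
E/III-2 aff II-1×II-2: Ee|EE
⇒ E over [I-1,I-2,II-1,II-2,III-1,III-2]: 84 consistent
L/I-1 aff ·: Ll|LL
L/I-2 un ·: ll
L/II-1 aff I-1×I-2: Ll
L/II-2 ? ·: ll|Ll|LL
L/III-1 ? II-1×II-2: ll|Ll|LL
L/III-2 aff II-1×II-2: Ll|LL
⇒ L over [I-1,I-2,II-1,II-2,III-1,III-2]: 24 consistent

II-1 ∈ {EE Ll, Ee Ll}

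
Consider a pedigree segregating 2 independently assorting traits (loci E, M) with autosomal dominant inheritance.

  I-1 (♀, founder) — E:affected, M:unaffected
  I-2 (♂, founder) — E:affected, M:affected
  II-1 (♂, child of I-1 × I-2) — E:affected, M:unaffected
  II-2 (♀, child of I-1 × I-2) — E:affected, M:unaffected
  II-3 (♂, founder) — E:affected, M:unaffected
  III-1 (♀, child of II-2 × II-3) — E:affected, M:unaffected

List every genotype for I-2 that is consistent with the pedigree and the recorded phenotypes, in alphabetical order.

I-2 ∈ {EE Mm, Ee Mm}

E/I-1 aff ·: Ee|EE
E/I-2 aff ·: Ee|EE
E/II-1 aff I-1×I-2: Ee|EE
E/II-2 aff I-1×I-2: Ee|EE
E/II-3 aff ·: Ee|EE
E/III-1 aff II-2×II-3: Ee|EE
⇒ E over [I-1,I-2,II-1,II-2,II-3,III-1]: 45 consistent
M/I-1 un ·: mm
M/I-2 aff ·: Mm
M/II-1 un I-1×I-2: mm
M/II-2 un I-1×I-2: mm
M/II-3 un ·: mm
M/III-1 un II-2×II-3: mm
⇒ M over [I-1,I-2,II-1,II-2,II-3,III-1]: 1 consistent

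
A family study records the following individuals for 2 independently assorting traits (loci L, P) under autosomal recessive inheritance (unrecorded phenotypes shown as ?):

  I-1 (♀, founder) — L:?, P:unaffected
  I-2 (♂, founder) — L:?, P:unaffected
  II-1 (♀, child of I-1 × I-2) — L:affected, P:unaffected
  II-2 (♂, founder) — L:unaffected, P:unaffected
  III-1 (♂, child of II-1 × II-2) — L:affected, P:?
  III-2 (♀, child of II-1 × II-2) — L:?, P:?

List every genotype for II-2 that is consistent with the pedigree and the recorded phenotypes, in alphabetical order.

II-2 ∈ {Ll PP, Ll Pp}

L/I-1 ? ·: Ll|ll
L/I-2 ? ·: Ll|ll
L/II-1 aff I-1×I-2: ll
L/II-2 un ·: Ll
L/III-1 aff II-1×II-2: ll
L/III-2 ? II-1×II-2: Ll|ll
⇒ L over [I-1,I-2,II-1,II-2,III-1,III-2]: 8 consistent
P/I-1 un ·: PP|Pp
P/I-2 un ·: PP|Pp
P/II-1 un I-1×I-2: PP|Pp
P/II-2 un ·: PP|Pp
P/III-1 ? II-1×II-2: PP|Pp|pp
P/III-2 ? II-1×II-2: PP|Pp|pp
⇒ P over [I-1,I-2,II-1,II-2,III-1,III-2]: 59 consistent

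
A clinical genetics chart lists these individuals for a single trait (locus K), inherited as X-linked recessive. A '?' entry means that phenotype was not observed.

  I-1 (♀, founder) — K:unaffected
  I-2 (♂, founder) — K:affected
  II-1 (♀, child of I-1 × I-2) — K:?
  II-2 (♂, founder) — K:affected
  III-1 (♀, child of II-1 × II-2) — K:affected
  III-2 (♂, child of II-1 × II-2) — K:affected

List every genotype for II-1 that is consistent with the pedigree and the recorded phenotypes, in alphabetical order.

K/I-1 un ·: X^KX^K|X^KX^k
K/I-2 aff ·: X^kY
K/II-1 ? I-1×I-2: X^KX^k|X^kX^k
K/II-2 aff ·: X^kY
K/III-1 aff II-1×II-2: X^kX^k
K/III-2 aff II-1×II-2: X^kY
⇒ K over [I-1,I-2,II-1,II-2,III-1,III-2]: 3 consistent

II-1 ∈ {X^KX^k, X^kX^k}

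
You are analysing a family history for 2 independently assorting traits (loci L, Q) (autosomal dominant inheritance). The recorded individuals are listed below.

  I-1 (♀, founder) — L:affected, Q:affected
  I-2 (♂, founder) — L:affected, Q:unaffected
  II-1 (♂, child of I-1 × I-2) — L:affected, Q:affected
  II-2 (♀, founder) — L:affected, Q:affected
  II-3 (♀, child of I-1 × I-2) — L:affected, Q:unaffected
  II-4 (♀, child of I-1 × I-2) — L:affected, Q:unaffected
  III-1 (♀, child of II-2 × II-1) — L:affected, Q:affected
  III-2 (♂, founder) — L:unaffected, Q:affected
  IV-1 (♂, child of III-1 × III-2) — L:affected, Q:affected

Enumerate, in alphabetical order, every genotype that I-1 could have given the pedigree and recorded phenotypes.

I-1 ∈ {LL Qq, Ll Qq}

L/I-1 aff ·: Ll|LL
L/I-2 aff ·: Ll|LL
L/II-1 aff I-1×I-2: Ll|LL
L/II-2 aff ·: Ll|LL
L/II-3 aff I-1×I-2: Ll|LL
L/II-4 aff I-1×I-2: Ll|LL
L/III-1 aff II-2×II-1: Ll|LL
L/III-2 un ·: ll
L/IV-1 aff III-1×III-2: Ll
⇒ L over [I-1,I-2,II-1,II-2,II-3,II-4,III-1,III-2,IV-1]: 87 consistent
Q/I-1 aff ·: Qq
Q/I-2 un ·: qq
Q/II-1 aff I-1×I-2: Qq
Q/II-2 aff ·: Qq|QQ
Q/II-3 un I-1×I-2: qq
Q/II-4 un I-1×I-2: qq
Q/III-1 aff II-2×II-1: Qq|QQ
Q/III-2 aff ·: Qq|QQ
Q/IV-1 aff III-1×III-2: Qq|QQ
⇒ Q over [I-1,I-2,II-1,II-2,II-3,II-4,III-1,III-2,IV-1]: 14 consistent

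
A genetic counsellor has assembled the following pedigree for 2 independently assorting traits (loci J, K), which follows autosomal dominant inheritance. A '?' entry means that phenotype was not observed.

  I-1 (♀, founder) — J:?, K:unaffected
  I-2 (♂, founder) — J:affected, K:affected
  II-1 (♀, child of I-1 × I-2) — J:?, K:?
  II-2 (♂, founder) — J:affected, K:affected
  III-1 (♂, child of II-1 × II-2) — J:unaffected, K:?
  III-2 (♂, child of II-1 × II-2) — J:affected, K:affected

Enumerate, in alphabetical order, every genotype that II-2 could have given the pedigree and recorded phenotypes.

J/I-1 ? ·: jj|Jj|JJ
J/I-2 aff ·: Jj|JJ
J/II-1 ? I-1×I-2: jj|Jj
J/II-2 aff ·: Jj
J/III-1 un II-1×II-2: jj
J/III-2 aff II-1×II-2: Jj|JJ
⇒ J over [I-1,I-2,II-1,II-2,III-1,III-2]: 12 consistent
K/I-1 un ·: kk
K/I-2 aff ·: Kk|KK
K/II-1 ? I-1×I-2: kk|Kk
K/II-2 aff ·: Kk|KK
K/III-1 ? II-1×II-2: kk|Kk|KK
K/III-2 aff II-1×II-2: Kk|KK
⇒ K over [I-1,I-2,II-1,II-2,III-1,III-2]: 23 consistent

II-2 ∈ {Jj KK, Jj Kk}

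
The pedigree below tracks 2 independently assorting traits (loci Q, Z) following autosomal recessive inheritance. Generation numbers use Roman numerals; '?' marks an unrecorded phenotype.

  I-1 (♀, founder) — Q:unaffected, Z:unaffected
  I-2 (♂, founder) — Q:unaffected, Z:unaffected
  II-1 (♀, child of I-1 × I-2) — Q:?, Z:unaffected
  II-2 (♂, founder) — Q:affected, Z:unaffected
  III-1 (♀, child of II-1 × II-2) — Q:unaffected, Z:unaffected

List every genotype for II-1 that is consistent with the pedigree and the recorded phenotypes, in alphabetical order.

Q/I-1 un ·: QQ|Qq
Q/I-2 un ·: QQ|Qq
Q/II-1 ? I-1×I-2: QQ|Qq
Q/II-2 aff ·: qq
Q/III-1 un II-1×II-2: Qq
⇒ Q over [I-1,I-2,II-1,II-2,III-1]: 7 consistent
Z/I-1 un ·: ZZ|Zz
Z/I-2 un ·: ZZ|Zz
Z/II-1 un I-1×I-2: ZZ|Zz
Z/II-2 un ·: ZZ|Zz
Z/III-1 un II-1×II-2: ZZ|Zz
⇒ Z over [I-1,I-2,II-1,II-2,III-1]: 24 consistent

II-1 ∈ {QQ ZZ, QQ Zz, Qq ZZ, Qq Zz}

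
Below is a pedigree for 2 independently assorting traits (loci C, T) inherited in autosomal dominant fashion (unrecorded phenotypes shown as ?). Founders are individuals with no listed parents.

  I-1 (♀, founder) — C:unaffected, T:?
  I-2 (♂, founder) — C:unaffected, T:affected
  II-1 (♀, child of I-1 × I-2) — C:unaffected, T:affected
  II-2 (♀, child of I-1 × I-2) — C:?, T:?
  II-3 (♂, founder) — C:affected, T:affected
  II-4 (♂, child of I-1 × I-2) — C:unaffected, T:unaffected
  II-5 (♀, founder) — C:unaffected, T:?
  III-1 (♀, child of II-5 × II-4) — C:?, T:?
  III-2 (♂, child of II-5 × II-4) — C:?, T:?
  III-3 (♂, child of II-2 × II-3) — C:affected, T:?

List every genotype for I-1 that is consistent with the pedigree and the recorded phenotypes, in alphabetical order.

C/I-1 un ·: cc
C/I-2 un ·: cc
C/II-1 un I-1×I-2: cc
C/II-2 ? I-1×I-2: cc
C/II-3 aff ·: Cc|CC
C/II-4 un I-1×I-2: cc
C/II-5 un ·: cc
C/III-1 ? II-5×II-4: cc
C/III-2 ? II-5×II-4: cc
C/III-3 aff II-2×II-3: Cc
⇒ C over [I-1,I-2,II-1,II-2,II-3,II-4,II-5,III-1,III-2,III-3]: 2 consistent
T/I-1 ? ·: tt|Tt
T/I-2 aff ·: Tt
T/II-1 aff I-1×I-2: Tt|TT
T/II-2 ? I-1×I-2: tt|Tt|TT
T/II-3 aff ·: Tt|TT
T/II-4 un I-1×I-2: tt
T/II-5 ? ·: tt|Tt|TT
T/III-1 ? II-5×II-4: tt|Tt
T/III-2 ? II-5×II-4: tt|Tt
T/III-3 ? II-2×II-3: tt|Tt|TT
⇒ T over [I-1,I-2,II-1,II-2,II-3,II-4,II-5,III-1,III-2,III-3]: 180 consistent

I-1 ∈ {cc Tt, cc tt}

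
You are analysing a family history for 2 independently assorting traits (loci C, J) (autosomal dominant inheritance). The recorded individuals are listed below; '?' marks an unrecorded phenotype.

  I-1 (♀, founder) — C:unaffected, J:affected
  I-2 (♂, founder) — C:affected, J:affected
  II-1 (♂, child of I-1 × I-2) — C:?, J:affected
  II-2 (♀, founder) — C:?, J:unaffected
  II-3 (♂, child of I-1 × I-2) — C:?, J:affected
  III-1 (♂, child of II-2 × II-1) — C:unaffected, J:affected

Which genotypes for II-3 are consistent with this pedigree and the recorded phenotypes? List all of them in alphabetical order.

C/I-1 un ·: cc
C/I-2 aff ·: Cc|CC
C/II-1 ? I-1×I-2: cc|Cc
C/II-2 ? ·: cc|Cc
C/II-3 ? I-1×I-2: cc|Cc
C/III-1 un II-2×II-1: cc
⇒ C over [I-1,I-2,II-1,II-2,II-3,III-1]: 10 consistent
J/I-1 aff ·: Jj|JJ
J/I-2 aff ·: Jj|JJ
J/II-1 aff I-1×I-2: Jj|JJ
J/II-2 un ·: jj
J/II-3 aff I-1×I-2: Jj|JJ
J/III-1 aff II-2×II-1: Jj
⇒ J over [I-1,I-2,II-1,II-2,II-3,III-1]: 13 consistent

II-3 ∈ {Cc JJ, Cc Jj, cc JJ, cc Jj}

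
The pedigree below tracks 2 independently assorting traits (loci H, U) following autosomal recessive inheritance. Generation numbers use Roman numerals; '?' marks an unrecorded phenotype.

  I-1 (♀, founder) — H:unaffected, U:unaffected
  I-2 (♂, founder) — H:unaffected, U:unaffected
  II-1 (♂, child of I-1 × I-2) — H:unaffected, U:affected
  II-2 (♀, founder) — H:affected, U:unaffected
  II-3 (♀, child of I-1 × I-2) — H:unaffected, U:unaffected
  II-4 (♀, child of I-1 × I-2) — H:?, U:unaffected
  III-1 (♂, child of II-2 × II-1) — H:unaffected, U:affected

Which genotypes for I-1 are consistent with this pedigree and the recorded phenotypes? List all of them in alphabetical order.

H/I-1 un ·: HH|Hh
H/I-2 un ·: HH|Hh
H/II-1 un I-1×I-2: HH|Hh
H/II-2 aff ·: hh
H/II-3 un I-1×I-2: HH|Hh
H/II-4 ? I-1×I-2: HH|Hh|hh
H/III-1 un II-2×II-1: Hh
⇒ H over [I-1,I-2,II-1,II-2,II-3,II-4,III-1]: 29 consistent
U/I-1 un ·: Uu
U/I-2 un ·: Uu
U/II-1 aff I-1×I-2: uu
U/II-2 un ·: Uu
U/II-3 un I-1×I-2: UU|Uu
U/II-4 un I-1×I-2: UU|Uu
U/III-1 aff II-2×II-1: uu
⇒ U over [I-1,I-2,II-1,II-2,II-3,II-4,III-1]: 4 consistent

I-1 ∈ {HH Uu, Hh Uu}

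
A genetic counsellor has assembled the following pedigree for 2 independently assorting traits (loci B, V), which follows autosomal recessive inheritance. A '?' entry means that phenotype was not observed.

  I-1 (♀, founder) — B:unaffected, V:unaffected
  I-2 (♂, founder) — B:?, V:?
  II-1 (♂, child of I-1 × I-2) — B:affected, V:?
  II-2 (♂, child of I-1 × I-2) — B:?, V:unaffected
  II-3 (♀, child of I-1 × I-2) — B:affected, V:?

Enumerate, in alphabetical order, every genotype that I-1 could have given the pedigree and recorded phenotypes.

I-1 ∈ {Bb VV, Bb Vv}

B/I-1 un ·: Bb
B/I-2 ? ·: Bb|bb
B/II-1 aff I-1×I-2: bb
B/II-2 ? I-1×I-2: BB|Bb|bb
B/II-3 aff I-1×I-2: bb
⇒ B over [I-1,I-2,II-1,II-2,II-3]: 5 consistent
V/I-1 un ·: VV|Vv
V/I-2 ? ·: VV|Vv|vv
V/II-1 ? I-1×I-2: VV|Vv|vv
V/II-2 un I-1×I-2: VV|Vv
V/II-3 ? I-1×I-2: VV|Vv|vv
⇒ V over [I-1,I-2,II-1,II-2,II-3]: 40 consistent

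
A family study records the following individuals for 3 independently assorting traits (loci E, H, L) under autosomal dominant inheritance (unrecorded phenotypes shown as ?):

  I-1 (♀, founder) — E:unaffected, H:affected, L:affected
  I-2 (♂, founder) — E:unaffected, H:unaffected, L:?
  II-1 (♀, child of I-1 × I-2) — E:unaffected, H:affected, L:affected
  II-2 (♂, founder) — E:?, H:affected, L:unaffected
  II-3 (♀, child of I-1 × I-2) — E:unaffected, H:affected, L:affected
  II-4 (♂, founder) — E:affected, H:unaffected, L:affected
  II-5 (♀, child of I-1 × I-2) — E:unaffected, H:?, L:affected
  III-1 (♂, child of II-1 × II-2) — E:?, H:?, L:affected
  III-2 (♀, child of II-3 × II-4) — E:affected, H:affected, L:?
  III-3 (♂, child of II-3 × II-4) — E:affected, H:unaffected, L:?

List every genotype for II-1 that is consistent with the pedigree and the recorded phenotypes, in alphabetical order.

E/I-1 un ·: ee
E/I-2 un ·: ee
E/II-1 un I-1×I-2: ee
E/II-2 ? ·: ee|Ee|EE
E/II-3 un I-1×I-2: ee
E/II-4 aff ·: Ee|EE
E/II-5 un I-1×I-2: ee
E/III-1 ? II-1×II-2: ee|Ee
E/III-2 aff II-3×II-4: Ee
E/III-3 aff II-3×II-4: Ee
⇒ E over [I-1,I-2,II-1,II-2,II-3,II-4,II-5,III-1,III-2,III-3]: 8 consistent
H/I-1 aff ·: Hh|HH
H/I-2 un ·: hh
H/II-1 aff I-1×I-2: Hh
H/II-2 aff ·: Hh|HH
H/II-3 aff I-1×I-2: Hh
H/II-4 un ·: hh
H/II-5 ? I-1×I-2: hh|Hh
H/III-1 ? II-1×II-2: hh|Hh|HH
H/III-2 aff II-3×II-4: Hh
H/III-3 un II-3×II-4: hh
⇒ H over [I-1,I-2,II-1,II-2,II-3,II-4,II-5,III-1,III-2,III-3]: 15 consistent
L/I-1 aff ·: Ll|LL
L/I-2 ? ·: ll|Ll|LL
L/II-1 aff I-1×I-2: Ll|LL
L/II-2 un ·: ll
L/II-3 aff I-1×I-2: Ll|LL
L/II-4 aff ·: Ll|LL
L/II-5 aff I-1×I-2: Ll|LL
L/III-1 aff II-1×II-2: Ll
L/III-2 ? II-3×II-4: ll|Ll|LL
L/III-3 ? II-3×II-4: ll|Ll|LL
⇒ L over [I-1,I-2,II-1,II-2,II-3,II-4,II-5,III-1,III-2,III-3]: 247 consistent

II-1 ∈ {ee Hh LL, ee Hh Ll}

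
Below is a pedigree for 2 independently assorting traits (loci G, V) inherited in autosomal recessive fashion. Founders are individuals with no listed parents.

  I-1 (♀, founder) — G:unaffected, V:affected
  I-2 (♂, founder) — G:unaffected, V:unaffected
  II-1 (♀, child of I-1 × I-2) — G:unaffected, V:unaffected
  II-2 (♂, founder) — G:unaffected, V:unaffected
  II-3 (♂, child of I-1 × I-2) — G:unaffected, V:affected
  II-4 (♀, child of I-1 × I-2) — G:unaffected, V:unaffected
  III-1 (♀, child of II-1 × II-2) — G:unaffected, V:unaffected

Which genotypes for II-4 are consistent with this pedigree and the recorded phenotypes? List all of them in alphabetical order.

G/I-1 un ·: GG|Gg
G/I-2 un ·: GG|Gg
G/II-1 un I-1×I-2: GG|Gg
G/II-2 un ·: GG|Gg
G/II-3 un I-1×I-2: GG|Gg
G/II-4 un I-1×I-2: GG|Gg
G/III-1 un II-1×II-2: GG|Gg
⇒ G over [I-1,I-2,II-1,II-2,II-3,II-4,III-1]: 87 consistent
V/I-1 aff ·: vv
V/I-2 un ·: Vv
V/II-1 un I-1×I-2: Vv
V/II-2 un ·: VV|Vv
V/II-3 aff I-1×I-2: vv
V/II-4 un I-1×I-2: Vv
V/III-1 un II-1×II-2: VV|Vv
⇒ V over [I-1,I-2,II-1,II-2,II-3,II-4,III-1]: 4 consistent

II-4 ∈ {GG Vv, Gg Vv}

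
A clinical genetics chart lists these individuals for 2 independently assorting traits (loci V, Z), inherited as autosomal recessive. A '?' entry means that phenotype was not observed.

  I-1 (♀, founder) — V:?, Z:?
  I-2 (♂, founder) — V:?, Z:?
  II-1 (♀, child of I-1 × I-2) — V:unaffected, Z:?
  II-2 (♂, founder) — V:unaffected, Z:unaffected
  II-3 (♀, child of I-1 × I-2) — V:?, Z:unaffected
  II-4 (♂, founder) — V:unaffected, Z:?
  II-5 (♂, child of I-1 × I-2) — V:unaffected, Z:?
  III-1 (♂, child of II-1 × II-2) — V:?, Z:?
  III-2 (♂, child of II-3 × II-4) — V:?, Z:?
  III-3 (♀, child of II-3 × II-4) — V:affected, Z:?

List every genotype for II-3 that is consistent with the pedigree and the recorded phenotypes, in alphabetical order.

II-3 ∈ {Vv ZZ, Vv Zz, vv ZZ, vv Zz}

V/I-1 ? ·: VV|Vv|vv
V/I-2 ? ·: VV|Vv|vv
V/II-1 un I-1×I-2: VV|Vv
V/II-2 un ·: VV|Vv
V/II-3 ? I-1×I-2: Vv|vv
V/II-4 un ·: Vv
V/II-5 un I-1×I-2: VV|Vv
V/III-1 ? II-1×II-2: VV|Vv|vv
V/III-2 ? II-3×II-4: VV|Vv|vv
V/III-3 aff II-3×II-4: vv
⇒ V over [I-1,I-2,II-1,II-2,II-3,II-4,II-5,III-1,III-2,III-3]: 256 consistent
Z/I-1 ? ·: ZZ|Zz|zz
Z/I-2 ? ·: ZZ|Zz|zz
Z/II-1 ? I-1×I-2: ZZ|Zz|zz
Z/II-2 un ·: ZZ|Zz
Z/II-3 un I-1×I-2: ZZ|Zz
Z/II-4 ? ·: ZZ|Zz|zz
Z/II-5 ? I-1×I-2: ZZ|Zz|zz
Z/III-1 ? II-1×II-2: ZZ|Zz|zz
Z/III-2 ? II-3×II-4: ZZ|Zz|zz
Z/III-3 ? II-3×II-4: ZZ|Zz|zz
⇒ Z over [I-1,I-2,II-1,II-2,II-3,II-4,II-5,III-1,III-2,III-3]: 2227 consistent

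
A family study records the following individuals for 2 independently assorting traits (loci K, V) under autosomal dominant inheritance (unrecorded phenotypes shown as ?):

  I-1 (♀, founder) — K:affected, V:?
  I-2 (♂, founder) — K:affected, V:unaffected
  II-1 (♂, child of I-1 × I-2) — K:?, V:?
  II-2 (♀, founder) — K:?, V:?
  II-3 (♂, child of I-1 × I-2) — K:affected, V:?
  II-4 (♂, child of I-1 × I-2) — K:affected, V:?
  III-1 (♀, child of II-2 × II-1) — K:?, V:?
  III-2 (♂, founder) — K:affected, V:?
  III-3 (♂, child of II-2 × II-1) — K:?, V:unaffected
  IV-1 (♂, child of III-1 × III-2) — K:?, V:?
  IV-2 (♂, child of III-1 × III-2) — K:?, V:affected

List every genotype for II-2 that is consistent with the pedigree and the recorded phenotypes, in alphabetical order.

II-2 ∈ {KK Vv, KK vv, Kk Vv, Kk vv, kk Vv, kk vv}

K/I-1 aff ·: Kk|KK
K/I-2 aff ·: Kk|KK
K/II-1 ? I-1×I-2: kk|Kk|KK
K/II-2 ? ·: kk|Kk|KK
K/II-3 aff I-1×I-2: Kk|KK
K/II-4 aff I-1×I-2: Kk|KK
K/III-1 ? II-2×II-1: kk|Kk|KK
K/III-2 aff ·: Kk|KK
K/III-3 ? II-2×II-1: kk|Kk|KK
K/IV-1 ? III-1×III-2: kk|Kk|KK
K/IV-2 ? III-1×III-2: kk|Kk|KK
⇒ K over [I-1,I-2,II-1,II-2,II-3,II-4,III-1,III-2,III-3,IV-1,IV-2]: 2610 consistent
V/I-1 ? ·: vv|Vv|VV
V/I-2 un ·: vv
V/II-1 ? I-1×I-2: vv|Vv
V/II-2 ? ·: vv|Vv
V/II-3 ? I-1×I-2: vv|Vv
V/II-4 ? I-1×I-2: vv|Vv
V/III-1 ? II-2×II-1: vv|Vv|VV
V/III-2 ? ·: vv|Vv|VV
V/III-3 un II-2×II-1: vv
V/IV-1 ? III-1×III-2: vv|Vv|VV
V/IV-2 aff III-1×III-2: Vv|VV
⇒ V over [I-1,I-2,II-1,II-2,II-3,II-4,III-1,III-2,III-3,IV-1,IV-2]: 270 consistent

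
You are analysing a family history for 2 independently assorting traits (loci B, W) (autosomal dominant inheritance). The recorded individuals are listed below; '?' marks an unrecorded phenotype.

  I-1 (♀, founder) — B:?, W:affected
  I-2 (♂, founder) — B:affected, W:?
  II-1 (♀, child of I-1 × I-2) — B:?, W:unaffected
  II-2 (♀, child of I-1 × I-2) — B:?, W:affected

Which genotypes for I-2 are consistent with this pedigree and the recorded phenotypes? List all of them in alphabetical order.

I-2 ∈ {BB Ww, BB ww, Bb Ww, Bb ww}

B/I-1 ? ·: bb|Bb|BB
B/I-2 aff ·: Bb|BB
B/II-1 ? I-1×I-2: bb|Bb|BB
B/II-2 ? I-1×I-2: bb|Bb|BB
⇒ B over [I-1,I-2,II-1,II-2]: 23 consistent
W/I-1 aff ·: Ww
W/I-2 ? ·: ww|Ww
W/II-1 un I-1×I-2: ww
W/II-2 aff I-1×I-2: Ww|WW
⇒ W over [I-1,I-2,II-1,II-2]: 3 consistent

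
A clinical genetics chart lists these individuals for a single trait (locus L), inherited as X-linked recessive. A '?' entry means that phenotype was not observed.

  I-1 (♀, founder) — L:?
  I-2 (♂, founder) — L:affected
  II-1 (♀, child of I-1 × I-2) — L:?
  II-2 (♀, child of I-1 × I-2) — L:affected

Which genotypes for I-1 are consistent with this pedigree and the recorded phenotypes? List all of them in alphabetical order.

L/I-1 ? ·: X^LX^l|X^lX^l
L/I-2 aff ·: X^lY
L/II-1 ? I-1×I-2: X^LX^l|X^lX^l
L/II-2 aff I-1×I-2: X^lX^l
⇒ L over [I-1,I-2,II-1,II-2]: 3 consistent

I-1 ∈ {X^LX^l, X^lX^l}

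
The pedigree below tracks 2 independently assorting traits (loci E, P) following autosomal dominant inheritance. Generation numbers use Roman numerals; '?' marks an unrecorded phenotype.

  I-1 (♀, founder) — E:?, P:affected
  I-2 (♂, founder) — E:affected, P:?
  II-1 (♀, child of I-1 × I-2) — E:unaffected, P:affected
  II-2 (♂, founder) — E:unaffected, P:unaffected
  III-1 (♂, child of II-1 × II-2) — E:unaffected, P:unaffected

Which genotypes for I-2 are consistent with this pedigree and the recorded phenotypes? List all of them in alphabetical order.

E/I-1 ? ·: ee|Ee
E/I-2 aff ·: Ee
E/II-1 un I-1×I-2: ee
E/II-2 un ·: ee
E/III-1 un II-1×II-2: ee
⇒ E over [I-1,I-2,II-1,II-2,III-1]: 2 consistent
P/I-1 aff ·: Pp|PP
P/I-2 ? ·: pp|Pp|PP
P/II-1 aff I-1×I-2: Pp
P/II-2 un ·: pp
P/III-1 un II-1×II-2: pp
⇒ P over [I-1,I-2,II-1,II-2,III-1]: 5 consistent

I-2 ∈ {Ee PP, Ee Pp, Ee pp}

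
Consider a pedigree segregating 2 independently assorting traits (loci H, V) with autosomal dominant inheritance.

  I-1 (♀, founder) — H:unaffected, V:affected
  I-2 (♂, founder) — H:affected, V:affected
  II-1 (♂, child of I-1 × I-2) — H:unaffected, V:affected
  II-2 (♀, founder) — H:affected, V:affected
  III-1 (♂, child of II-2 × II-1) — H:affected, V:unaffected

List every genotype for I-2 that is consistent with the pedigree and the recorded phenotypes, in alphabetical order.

H/I-1 un ·: hh
H/I-2 aff ·: Hh
H/II-1 un I-1×I-2: hh
H/II-2 aff ·: Hh|HH
H/III-1 aff II-2×II-1: Hh
⇒ H over [I-1,I-2,II-1,II-2,III-1]: 2 consistent
V/I-1 aff ·: Vv|VV
V/I-2 aff ·: Vv|VV
V/II-1 aff I-1×I-2: Vv
V/II-2 aff ·: Vv
V/III-1 un II-2×II-1: vv
⇒ V over [I-1,I-2,II-1,II-2,III-1]: 3 consistent

I-2 ∈ {Hh VV, Hh Vv}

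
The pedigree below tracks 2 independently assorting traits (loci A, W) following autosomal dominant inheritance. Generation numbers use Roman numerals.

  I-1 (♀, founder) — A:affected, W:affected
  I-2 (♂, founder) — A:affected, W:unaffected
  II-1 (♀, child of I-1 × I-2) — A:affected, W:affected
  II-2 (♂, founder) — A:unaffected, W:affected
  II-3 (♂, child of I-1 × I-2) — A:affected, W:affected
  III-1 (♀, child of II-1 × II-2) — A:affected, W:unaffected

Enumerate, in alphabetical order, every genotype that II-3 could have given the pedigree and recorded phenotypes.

A/I-1 aff ·: Aa|AA
A/I-2 aff ·: Aa|AA
A/II-1 aff I-1×I-2: Aa|AA
A/II-2 un ·: aa
A/II-3 aff I-1×I-2: Aa|AA
A/III-1 aff II-1×II-2: Aa
⇒ A over [I-1,I-2,II-1,II-2,II-3,III-1]: 13 consistent
W/I-1 aff ·: Ww|WW
W/I-2 un ·: ww
W/II-1 aff I-1×I-2: Ww
W/II-2 aff ·: Ww
W/II-3 aff I-1×I-2: Ww
W/III-1 un II-1×II-2: ww
⇒ W over [I-1,I-2,II-1,II-2,II-3,III-1]: 2 consistent

II-3 ∈ {AA Ww, Aa Ww}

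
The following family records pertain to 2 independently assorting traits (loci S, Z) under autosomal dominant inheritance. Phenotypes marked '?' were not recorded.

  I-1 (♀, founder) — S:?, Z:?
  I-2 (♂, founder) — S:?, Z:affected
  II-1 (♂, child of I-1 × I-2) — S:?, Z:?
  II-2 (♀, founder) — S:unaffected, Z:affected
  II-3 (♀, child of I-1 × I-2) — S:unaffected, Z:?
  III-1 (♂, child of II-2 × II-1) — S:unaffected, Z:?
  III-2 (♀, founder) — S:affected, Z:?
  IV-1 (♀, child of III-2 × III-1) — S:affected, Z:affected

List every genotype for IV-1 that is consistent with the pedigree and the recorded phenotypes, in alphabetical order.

IV-1 ∈ {Ss ZZ, Ss Zz}

S/I-1 ? ·: ss|Ss
S/I-2 ? ·: ss|Ss
S/II-1 ? I-1×I-2: ss|Ss
S/II-2 un ·: ss
S/II-3 un I-1×I-2: ss
S/III-1 un II-2×II-1: ss
S/III-2 aff ·: Ss|SS
S/IV-1 aff III-2×III-1: Ss
⇒ S over [I-1,I-2,II-1,II-2,II-3,III-1,III-2,IV-1]: 14 consistent
Z/I-1 ? ·: zz|Zz|ZZ
Z/I-2 aff ·: Zz|ZZ
Z/II-1 ? I-1×I-2: zz|Zz|ZZ
Z/II-2 aff ·: Zz|ZZ
Z/II-3 ? I-1×I-2: zz|Zz|ZZ
Z/III-1 ? II-2×II-1: zz|Zz|ZZ
Z/III-2 ? ·: zz|Zz|ZZ
Z/IV-1 aff III-2×III-1: Zz|ZZ
⇒ Z over [I-1,I-2,II-1,II-2,II-3,III-1,III-2,IV-1]: 364 consistent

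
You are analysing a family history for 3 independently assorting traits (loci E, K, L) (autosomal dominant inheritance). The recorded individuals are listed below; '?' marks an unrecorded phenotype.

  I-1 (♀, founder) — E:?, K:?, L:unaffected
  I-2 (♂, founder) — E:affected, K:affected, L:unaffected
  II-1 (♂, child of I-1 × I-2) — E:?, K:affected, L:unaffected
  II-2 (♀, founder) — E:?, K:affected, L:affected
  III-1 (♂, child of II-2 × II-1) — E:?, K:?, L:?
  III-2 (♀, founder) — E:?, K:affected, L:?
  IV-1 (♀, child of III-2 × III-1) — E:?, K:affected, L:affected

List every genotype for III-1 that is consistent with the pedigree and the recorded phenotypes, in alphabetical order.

III-1 ∈ {EE KK Ll, EE KK ll, EE Kk Ll, EE Kk ll, EE kk Ll, EE kk ll, Ee KK Ll, Ee KK ll, Ee Kk Ll, Ee Kk ll, Ee kk Ll, Ee kk ll, ee KK Ll, ee KK ll, ee Kk Ll, ee Kk ll, ee kk Ll, ee kk ll}

E/I-1 ? ·: ee|Ee|EE
E/I-2 aff ·: Ee|EE
E/II-1 ? I-1×I-2: ee|Ee|EE
E/II-2 ? ·: ee|Ee|EE
E/III-1 ? II-2×II-1: ee|Ee|EE
E/III-2 ? ·: ee|Ee|EE
E/IV-1 ? III-2×III-1: ee|Ee|EE
⇒ E over [I-1,I-2,II-1,II-2,III-1,III-2,IV-1]: 317 consistent
K/I-1 ? ·: kk|Kk|KK
K/I-2 aff ·: Kk|KK
K/II-1 aff I-1×I-2: Kk|KK
K/II-2 aff ·: Kk|KK
K/III-1 ? II-2×II-1: kk|Kk|KK
K/III-2 aff ·: Kk|KK
K/IV-1 aff III-2×III-1: Kk|KK
⇒ K over [I-1,I-2,II-1,II-2,III-1,III-2,IV-1]: 120 consistent
L/I-1 un ·: ll
L/I-2 un ·: ll
L/II-1 un I-1×I-2: ll
L/II-2 aff ·: Ll|LL
L/III-1 ? II-2×II-1: ll|Ll
L/III-2 ? ·: ll|Ll|LL
L/IV-1 aff III-2×III-1: Ll|LL
⇒ L over [I-1,I-2,II-1,II-2,III-1,III-2,IV-1]: 12 consistent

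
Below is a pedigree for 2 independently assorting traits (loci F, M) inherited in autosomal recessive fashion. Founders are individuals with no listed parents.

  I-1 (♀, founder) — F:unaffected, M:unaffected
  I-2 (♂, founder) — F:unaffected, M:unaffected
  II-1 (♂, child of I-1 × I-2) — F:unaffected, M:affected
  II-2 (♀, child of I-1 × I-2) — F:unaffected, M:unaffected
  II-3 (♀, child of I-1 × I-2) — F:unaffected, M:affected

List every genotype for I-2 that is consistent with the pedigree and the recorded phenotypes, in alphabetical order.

I-2 ∈ {FF Mm, Ff Mm}

F/I-1 un ·: FF|Ff
F/I-2 un ·: FF|Ff
F/II-1 un I-1×I-2: FF|Ff
F/II-2 un I-1×I-2: FF|Ff
F/II-3 un I-1×I-2: FF|Ff
⇒ F over [I-1,I-2,II-1,II-2,II-3]: 25 consistent
M/I-1 un ·: Mm
M/I-2 un ·: Mm
M/II-1 aff I-1×I-2: mm
M/II-2 un I-1×I-2: MM|Mm
M/II-3 aff I-1×I-2: mm
⇒ M over [I-1,I-2,II-1,II-2,II-3]: 2 consistent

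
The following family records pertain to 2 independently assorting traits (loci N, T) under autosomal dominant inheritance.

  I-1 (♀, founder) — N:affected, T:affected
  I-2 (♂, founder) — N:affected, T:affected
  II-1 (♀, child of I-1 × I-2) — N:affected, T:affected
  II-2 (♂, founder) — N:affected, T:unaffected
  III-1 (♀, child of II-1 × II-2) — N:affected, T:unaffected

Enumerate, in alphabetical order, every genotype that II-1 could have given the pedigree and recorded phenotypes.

N/I-1 aff ·: Nn|NN
N/I-2 aff ·: Nn|NN
N/II-1 aff I-1×I-2: Nn|NN
N/II-2 aff ·: Nn|NN
N/III-1 aff II-1×II-2: Nn|NN
⇒ N over [I-1,I-2,II-1,II-2,III-1]: 24 consistent
T/I-1 aff ·: Tt|TT
T/I-2 aff ·: Tt|TT
T/II-1 aff I-1×I-2: Tt
T/II-2 un ·: tt
T/III-1 un II-1×II-2: tt
⇒ T over [I-1,I-2,II-1,II-2,III-1]: 3 consistent

II-1 ∈ {NN Tt, Nn Tt}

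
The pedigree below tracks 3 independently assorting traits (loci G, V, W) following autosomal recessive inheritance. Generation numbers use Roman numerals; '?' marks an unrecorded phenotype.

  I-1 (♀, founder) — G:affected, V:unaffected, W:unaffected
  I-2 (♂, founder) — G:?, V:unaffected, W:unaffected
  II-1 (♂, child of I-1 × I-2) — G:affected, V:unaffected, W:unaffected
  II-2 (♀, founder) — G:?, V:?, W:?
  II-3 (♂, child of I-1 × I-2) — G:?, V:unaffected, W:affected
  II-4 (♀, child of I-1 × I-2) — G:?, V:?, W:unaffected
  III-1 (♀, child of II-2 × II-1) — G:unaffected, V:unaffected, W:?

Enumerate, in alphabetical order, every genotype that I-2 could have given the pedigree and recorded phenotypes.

I-2 ∈ {Gg VV Ww, Gg Vv Ww, gg VV Ww, gg Vv Ww}

G/I-1 aff ·: gg
G/I-2 ? ·: Gg|gg
G/II-1 aff I-1×I-2: gg
G/II-2 ? ·: GG|Gg
G/II-3 ? I-1×I-2: Gg|gg
G/II-4 ? I-1×I-2: Gg|gg
G/III-1 un II-2×II-1: Gg
⇒ G over [I-1,I-2,II-1,II-2,II-3,II-4,III-1]: 10 consistent
V/I-1 un ·: VV|Vv
V/I-2 un ·: VV|Vv
V/II-1 un I-1×I-2: VV|Vv
V/II-2 ? ·: VV|Vv|vv
V/II-3 un I-1×I-2: VV|Vv
V/II-4 ? I-1×I-2: VV|Vv|vv
V/III-1 un II-2×II-1: VV|Vv
⇒ V over [I-1,I-2,II-1,II-2,II-3,II-4,III-1]: 130 consistent
W/I-1 un ·: Ww
W/I-2 un ·: Ww
W/II-1 un I-1×I-2: WW|Ww
W/II-2 ? ·: WW|Ww|ww
W/II-3 aff I-1×I-2: ww
W/II-4 un I-1×I-2: WW|Ww
W/III-1 ? II-2×II-1: WW|Ww|ww
⇒ W over [I-1,I-2,II-1,II-2,II-3,II-4,III-1]: 22 consistent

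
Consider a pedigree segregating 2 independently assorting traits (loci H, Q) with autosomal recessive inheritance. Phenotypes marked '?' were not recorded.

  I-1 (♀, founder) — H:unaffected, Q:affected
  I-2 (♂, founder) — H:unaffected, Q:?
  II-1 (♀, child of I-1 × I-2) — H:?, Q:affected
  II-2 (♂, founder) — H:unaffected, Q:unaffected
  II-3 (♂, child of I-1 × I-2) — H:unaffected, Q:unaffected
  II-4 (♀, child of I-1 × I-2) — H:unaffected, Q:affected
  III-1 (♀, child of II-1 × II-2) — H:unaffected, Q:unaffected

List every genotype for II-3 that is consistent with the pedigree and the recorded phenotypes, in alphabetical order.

H/I-1 un ·: HH|Hh
H/I-2 un ·: HH|Hh
H/II-1 ? I-1×I-2: HH|Hh|hh
H/II-2 un ·: HH|Hh
H/II-3 un I-1×I-2: HH|Hh
H/II-4 un I-1×I-2: HH|Hh
H/III-1 un II-1×II-2: HH|Hh
⇒ H over [I-1,I-2,II-1,II-2,II-3,II-4,III-1]: 95 consistent
Q/I-1 aff ·: qq
Q/I-2 ? ·: Qq
Q/II-1 aff I-1×I-2: qq
Q/II-2 un ·: QQ|Qq
Q/II-3 un I-1×I-2: Qq
Q/II-4 aff I-1×I-2: qq
Q/III-1 un II-1×II-2: Qq
⇒ Q over [I-1,I-2,II-1,II-2,II-3,II-4,III-1]: 2 consistent

II-3 ∈ {HH Qq, Hh Qq}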